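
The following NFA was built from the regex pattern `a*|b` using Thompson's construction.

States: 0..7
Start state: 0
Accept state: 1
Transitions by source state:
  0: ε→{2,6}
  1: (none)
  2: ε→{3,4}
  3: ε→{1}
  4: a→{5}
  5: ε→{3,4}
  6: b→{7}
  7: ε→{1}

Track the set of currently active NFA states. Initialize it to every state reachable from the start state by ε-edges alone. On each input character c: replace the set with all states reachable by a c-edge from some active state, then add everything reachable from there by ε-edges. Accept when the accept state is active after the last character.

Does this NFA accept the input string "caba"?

Answer: REJECT

Derivation:
start: ε-closure({0}) = {0,1,2,3,4,6}
'c' @ 1: {}  — state set empty
rest 'aba' ignored (set empty)
end set {} — state 1 not in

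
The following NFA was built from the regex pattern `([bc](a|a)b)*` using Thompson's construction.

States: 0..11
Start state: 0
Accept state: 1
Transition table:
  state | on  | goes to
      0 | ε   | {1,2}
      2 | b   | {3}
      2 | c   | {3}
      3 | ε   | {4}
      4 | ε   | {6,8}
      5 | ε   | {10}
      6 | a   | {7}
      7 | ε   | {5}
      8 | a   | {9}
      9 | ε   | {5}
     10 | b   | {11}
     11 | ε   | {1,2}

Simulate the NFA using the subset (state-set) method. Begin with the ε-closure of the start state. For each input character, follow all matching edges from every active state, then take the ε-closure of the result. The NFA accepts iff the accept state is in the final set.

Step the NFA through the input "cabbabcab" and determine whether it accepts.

start: ε-closure({0}) = {0,1,2}
'c' @ 1: {3,4,6,8}
'a' @ 2: {5,7,9,10}
'b' @ 3: {1,2,11}  (accept∈set)
'b' @ 4: {3,4,6,8}
'a' @ 5: {5,7,9,10}
'b' @ 6: {1,2,11}  (accept∈set)
'c' @ 7: {3,4,6,8}
'a' @ 8: {5,7,9,10}
'b' @ 9: {1,2,11}  (accept∈set)
after full input: {1,2,11}  (accept=1 in)

Answer: ACCEPT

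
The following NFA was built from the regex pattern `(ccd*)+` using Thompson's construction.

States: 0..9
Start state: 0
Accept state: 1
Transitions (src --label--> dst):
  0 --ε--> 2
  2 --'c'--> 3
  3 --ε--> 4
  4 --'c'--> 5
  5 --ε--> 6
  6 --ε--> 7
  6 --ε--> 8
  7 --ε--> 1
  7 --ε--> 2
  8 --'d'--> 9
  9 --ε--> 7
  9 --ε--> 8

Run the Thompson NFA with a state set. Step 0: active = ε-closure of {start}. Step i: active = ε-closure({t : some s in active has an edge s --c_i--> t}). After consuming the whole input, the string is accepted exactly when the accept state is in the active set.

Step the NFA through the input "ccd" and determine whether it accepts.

Answer: ACCEPT

Steps:
initial (ε-close {0}): {0,2}
'c' @ 1: {3,4}
'c' @ 2: {1,2,5,6,7,8}  [accepting]
'd' @ 3: {1,2,7,8,9}  [accepting]
final: {1,2,7,8,9}; accept 1 in set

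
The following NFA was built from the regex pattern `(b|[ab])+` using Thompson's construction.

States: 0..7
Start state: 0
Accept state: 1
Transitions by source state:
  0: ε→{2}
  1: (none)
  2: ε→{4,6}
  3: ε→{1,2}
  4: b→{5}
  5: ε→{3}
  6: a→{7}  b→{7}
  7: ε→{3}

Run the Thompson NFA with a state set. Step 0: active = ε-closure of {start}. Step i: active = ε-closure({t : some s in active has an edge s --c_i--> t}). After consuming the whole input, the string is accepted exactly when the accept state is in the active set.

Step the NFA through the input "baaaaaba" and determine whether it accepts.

initial (ε-close {0}): {0,2,4,6}
'b' @ 1: {1,2,3,4,5,6,7}  ✓accept
'a' @ 2: {1,2,3,4,6,7}  ✓accept
'a' @ 3: {1,2,3,4,6,7}  ✓accept
'a' @ 4: {1,2,3,4,6,7}  ✓accept
'a' @ 5: {1,2,3,4,6,7}  ✓accept
'a' @ 6: {1,2,3,4,6,7}  ✓accept
'b' @ 7: {1,2,3,4,5,6,7}  ✓accept
'a' @ 8: {1,2,3,4,6,7}  ✓accept
after full input: {1,2,3,4,6,7}  (accept=1 in)

Answer: ACCEPT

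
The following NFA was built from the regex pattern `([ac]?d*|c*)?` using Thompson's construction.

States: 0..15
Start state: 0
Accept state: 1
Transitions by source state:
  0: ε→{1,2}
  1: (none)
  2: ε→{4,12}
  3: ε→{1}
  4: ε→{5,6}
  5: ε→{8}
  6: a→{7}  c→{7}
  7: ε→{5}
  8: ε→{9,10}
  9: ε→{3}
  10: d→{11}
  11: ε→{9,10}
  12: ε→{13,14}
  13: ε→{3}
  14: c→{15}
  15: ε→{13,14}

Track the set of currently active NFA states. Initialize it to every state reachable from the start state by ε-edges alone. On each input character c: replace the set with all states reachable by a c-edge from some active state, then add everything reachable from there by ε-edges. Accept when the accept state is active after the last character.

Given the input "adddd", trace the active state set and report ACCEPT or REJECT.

initial (ε-close {0}): {0,1,2,3,4,5,6,8,9,10,12,13,14}
'a' @ 1: {1,3,5,7,8,9,10}  ✓accept
'd' @ 2: {1,3,9,10,11}  ✓accept
'd' @ 3: {1,3,9,10,11}  ✓accept
'd' @ 4: {1,3,9,10,11}  ✓accept
'd' @ 5: {1,3,9,10,11}  ✓accept
final: {1,3,9,10,11}; accept 1 in set

Answer: ACCEPT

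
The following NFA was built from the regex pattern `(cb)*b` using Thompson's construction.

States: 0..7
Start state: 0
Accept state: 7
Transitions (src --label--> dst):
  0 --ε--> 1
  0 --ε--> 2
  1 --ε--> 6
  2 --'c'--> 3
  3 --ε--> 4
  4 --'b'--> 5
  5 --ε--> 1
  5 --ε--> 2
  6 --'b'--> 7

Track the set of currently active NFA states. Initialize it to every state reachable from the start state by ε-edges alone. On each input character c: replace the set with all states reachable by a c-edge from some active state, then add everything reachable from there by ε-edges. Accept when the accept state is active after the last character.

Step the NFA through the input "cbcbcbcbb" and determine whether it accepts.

Answer: ACCEPT

Trace:
S₀ = ε-closure({0}) = {0,1,2,6}
'c' @ 1: {3,4}
'b' @ 2: {1,2,5,6}
'c' @ 3: {3,4}
'b' @ 4: {1,2,5,6}
'c' @ 5: {3,4}
'b' @ 6: {1,2,5,6}
'c' @ 7: {3,4}
'b' @ 8: {1,2,5,6}
'b' @ 9: {7}  ✓accept
final: {7}; accept 7 in set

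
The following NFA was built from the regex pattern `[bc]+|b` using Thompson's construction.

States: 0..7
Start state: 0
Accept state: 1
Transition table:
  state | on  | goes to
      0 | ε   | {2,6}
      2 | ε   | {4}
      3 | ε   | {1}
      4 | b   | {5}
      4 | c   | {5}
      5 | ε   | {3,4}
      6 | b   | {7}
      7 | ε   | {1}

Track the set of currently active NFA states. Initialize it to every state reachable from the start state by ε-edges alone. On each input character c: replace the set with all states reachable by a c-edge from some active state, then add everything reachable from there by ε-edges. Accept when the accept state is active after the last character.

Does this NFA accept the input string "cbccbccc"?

Answer: ACCEPT

Steps:
initial (ε-close {0}): {0,2,4,6}
'c' @ 1: {1,3,4,5}  (accept∈set)
'b' @ 2: {1,3,4,5}  (accept∈set)
'c' @ 3: {1,3,4,5}  (accept∈set)
'c' @ 4: {1,3,4,5}  (accept∈set)
'b' @ 5: {1,3,4,5}  (accept∈set)
'c' @ 6: {1,3,4,5}  (accept∈set)
'c' @ 7: {1,3,4,5}  (accept∈set)
'c' @ 8: {1,3,4,5}  (accept∈set)
final: {1,3,4,5}; accept 1 in set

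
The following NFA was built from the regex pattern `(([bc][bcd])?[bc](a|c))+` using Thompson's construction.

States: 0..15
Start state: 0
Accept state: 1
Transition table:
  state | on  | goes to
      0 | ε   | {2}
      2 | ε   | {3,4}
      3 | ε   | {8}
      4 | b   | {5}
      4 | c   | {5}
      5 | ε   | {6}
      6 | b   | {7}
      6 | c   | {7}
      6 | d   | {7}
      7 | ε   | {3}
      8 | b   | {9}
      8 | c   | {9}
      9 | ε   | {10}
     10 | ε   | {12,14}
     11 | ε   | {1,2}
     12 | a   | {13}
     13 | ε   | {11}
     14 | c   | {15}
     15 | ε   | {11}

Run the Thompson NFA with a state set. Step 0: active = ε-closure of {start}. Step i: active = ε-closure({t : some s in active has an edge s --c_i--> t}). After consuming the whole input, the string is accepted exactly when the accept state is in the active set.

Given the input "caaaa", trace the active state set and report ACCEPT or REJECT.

Answer: REJECT

Trace:
S₀ = ε-closure({0}) = {0,2,3,4,8}
'c' @ 1: {5,6,9,10,12,14}
'a' @ 2: {1,2,3,4,8,11,13}  ✓accept
'a' @ 3: {}  — dead — no transitions
rest 'aa' ignored (set empty)
final: {}; accept 1 not in set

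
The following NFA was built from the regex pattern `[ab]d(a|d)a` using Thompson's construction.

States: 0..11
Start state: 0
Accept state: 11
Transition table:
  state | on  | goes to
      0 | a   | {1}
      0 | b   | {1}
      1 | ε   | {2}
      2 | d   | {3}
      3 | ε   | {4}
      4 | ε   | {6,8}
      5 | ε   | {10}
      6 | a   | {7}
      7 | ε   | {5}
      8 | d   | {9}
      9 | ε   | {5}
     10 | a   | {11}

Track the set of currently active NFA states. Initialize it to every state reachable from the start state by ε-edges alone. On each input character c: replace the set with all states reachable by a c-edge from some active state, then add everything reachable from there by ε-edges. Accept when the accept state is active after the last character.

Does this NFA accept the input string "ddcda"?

Answer: REJECT

Trace:
initial (ε-close {0}): {0}
'd' @ 1: {}  — dead — no transitions
rest 'dcda' ignored (set empty)
after full input: {}  (accept=11 not in)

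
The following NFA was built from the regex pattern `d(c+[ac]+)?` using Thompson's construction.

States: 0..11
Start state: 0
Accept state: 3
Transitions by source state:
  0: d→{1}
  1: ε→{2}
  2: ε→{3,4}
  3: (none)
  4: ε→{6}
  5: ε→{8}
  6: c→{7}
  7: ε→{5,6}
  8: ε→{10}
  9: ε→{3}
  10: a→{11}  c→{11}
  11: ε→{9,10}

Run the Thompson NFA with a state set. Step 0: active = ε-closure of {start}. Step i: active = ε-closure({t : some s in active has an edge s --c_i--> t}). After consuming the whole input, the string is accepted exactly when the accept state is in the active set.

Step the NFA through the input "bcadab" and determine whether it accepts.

Answer: REJECT

Derivation:
start: ε-closure({0}) = {0}
'b' @ 1: {}  — state set empty
rest 'cadab' ignored (set empty)
after full input: {}  (accept=3 not in)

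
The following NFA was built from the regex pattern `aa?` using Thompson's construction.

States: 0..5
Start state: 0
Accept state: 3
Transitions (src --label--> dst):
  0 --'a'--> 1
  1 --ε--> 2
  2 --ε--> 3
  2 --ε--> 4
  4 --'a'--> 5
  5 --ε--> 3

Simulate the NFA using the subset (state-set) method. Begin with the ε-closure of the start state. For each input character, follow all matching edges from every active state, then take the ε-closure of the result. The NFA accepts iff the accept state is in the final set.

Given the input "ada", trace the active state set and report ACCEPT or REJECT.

Answer: REJECT

Trace:
initial (ε-close {0}): {0}
'a' @ 1: {1,2,3,4}  [accepting]
'd' @ 2: {}  — no active states
rest 'a' ignored (set empty)
after full input: {}  (accept=3 not in)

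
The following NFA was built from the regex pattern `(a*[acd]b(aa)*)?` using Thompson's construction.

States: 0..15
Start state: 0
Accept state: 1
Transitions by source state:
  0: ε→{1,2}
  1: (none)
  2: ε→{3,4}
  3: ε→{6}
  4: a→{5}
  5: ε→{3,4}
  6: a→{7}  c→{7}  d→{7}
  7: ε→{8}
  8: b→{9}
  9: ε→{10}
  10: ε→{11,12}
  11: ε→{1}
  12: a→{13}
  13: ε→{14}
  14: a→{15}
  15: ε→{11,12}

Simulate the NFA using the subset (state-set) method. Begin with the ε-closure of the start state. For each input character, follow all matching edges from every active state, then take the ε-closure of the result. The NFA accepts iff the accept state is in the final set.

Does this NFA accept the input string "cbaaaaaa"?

Answer: ACCEPT

Trace:
start: ε-closure({0}) = {0,1,2,3,4,6}
'c' @ 1: {7,8}
'b' @ 2: {1,9,10,11,12}  ✓accept
'a' @ 3: {13,14}
'a' @ 4: {1,11,12,15}  ✓accept
'a' @ 5: {13,14}
'a' @ 6: {1,11,12,15}  ✓accept
'a' @ 7: {13,14}
'a' @ 8: {1,11,12,15}  ✓accept
final: {1,11,12,15}; accept 1 in set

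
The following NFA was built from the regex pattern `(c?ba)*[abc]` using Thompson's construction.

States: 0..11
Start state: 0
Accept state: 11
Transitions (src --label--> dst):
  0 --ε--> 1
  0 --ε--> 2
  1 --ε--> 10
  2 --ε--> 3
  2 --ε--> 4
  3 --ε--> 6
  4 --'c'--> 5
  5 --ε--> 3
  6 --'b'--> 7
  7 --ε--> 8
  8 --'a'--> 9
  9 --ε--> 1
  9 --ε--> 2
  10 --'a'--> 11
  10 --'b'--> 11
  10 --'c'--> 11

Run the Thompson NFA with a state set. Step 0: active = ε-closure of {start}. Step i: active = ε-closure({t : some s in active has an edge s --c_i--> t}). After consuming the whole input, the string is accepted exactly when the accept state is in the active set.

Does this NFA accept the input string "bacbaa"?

initial (ε-close {0}): {0,1,2,3,4,6,10}
'b' @ 1: {7,8,11}  (accept∈set)
'a' @ 2: {1,2,3,4,6,9,10}
'c' @ 3: {3,5,6,11}  (accept∈set)
'b' @ 4: {7,8}
'a' @ 5: {1,2,3,4,6,9,10}
'a' @ 6: {11}  (accept∈set)
after full input: {11}  (accept=11 in)

Answer: ACCEPT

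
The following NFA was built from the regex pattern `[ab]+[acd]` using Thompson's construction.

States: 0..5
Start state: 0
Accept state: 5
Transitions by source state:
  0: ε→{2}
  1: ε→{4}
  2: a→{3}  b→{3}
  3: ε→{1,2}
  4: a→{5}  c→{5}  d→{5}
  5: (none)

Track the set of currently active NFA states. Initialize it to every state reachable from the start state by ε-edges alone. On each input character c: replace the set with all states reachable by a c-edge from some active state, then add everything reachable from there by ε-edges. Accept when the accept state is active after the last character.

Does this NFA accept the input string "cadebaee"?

Answer: REJECT

Derivation:
initial (ε-close {0}): {0,2}
'c' @ 1: {}  — dead — no transitions
rest 'adebaee' ignored (set empty)
after full input: {}  (accept=5 not in)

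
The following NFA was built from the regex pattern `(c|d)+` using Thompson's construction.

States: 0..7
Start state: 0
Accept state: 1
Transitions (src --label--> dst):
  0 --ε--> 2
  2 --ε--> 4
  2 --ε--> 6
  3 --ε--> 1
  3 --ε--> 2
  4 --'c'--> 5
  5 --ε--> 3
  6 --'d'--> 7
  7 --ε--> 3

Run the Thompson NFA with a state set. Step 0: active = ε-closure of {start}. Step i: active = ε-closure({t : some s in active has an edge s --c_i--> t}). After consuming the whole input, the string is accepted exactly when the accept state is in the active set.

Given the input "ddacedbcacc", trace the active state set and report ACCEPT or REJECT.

Answer: REJECT

Derivation:
start: ε-closure({0}) = {0,2,4,6}
'd' @ 1: {1,2,3,4,6,7}  (accept∈set)
'd' @ 2: {1,2,3,4,6,7}  (accept∈set)
'a' @ 3: {}  — state set empty
rest 'cedbcacc' ignored (set empty)
final: {}; accept 1 not in set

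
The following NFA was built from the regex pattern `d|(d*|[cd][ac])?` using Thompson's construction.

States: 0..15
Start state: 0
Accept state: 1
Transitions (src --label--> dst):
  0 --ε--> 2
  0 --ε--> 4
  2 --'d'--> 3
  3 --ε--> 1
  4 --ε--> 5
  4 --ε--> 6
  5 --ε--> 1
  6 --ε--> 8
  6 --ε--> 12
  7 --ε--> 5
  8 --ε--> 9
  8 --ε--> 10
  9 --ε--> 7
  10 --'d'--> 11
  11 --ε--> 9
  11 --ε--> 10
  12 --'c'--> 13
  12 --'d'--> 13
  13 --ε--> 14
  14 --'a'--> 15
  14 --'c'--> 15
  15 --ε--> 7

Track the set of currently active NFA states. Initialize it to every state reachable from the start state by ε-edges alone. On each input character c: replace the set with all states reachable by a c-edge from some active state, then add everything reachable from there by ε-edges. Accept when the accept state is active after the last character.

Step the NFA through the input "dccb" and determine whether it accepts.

initial (ε-close {0}): {0,1,2,4,5,6,7,8,9,10,12}
'd' @ 1: {1,3,5,7,9,10,11,13,14}  (accept∈set)
'c' @ 2: {1,5,7,15}  (accept∈set)
'c' @ 3: {}  — state set empty
rest 'b' ignored (set empty)
final: {}; accept 1 not in set

Answer: REJECT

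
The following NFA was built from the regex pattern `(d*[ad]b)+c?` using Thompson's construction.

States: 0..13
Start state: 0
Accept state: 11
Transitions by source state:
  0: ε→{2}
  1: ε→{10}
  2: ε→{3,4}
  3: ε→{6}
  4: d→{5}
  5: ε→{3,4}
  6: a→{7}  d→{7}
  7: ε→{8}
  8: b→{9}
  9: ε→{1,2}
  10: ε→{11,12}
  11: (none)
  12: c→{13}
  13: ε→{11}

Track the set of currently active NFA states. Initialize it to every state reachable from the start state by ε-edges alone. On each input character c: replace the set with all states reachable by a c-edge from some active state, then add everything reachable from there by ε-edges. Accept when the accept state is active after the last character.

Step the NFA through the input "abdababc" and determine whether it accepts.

initial (ε-close {0}): {0,2,3,4,6}
'a' @ 1: {7,8}
'b' @ 2: {1,2,3,4,6,9,10,11,12}  (accept∈set)
'd' @ 3: {3,4,5,6,7,8}
'a' @ 4: {7,8}
'b' @ 5: {1,2,3,4,6,9,10,11,12}  (accept∈set)
'a' @ 6: {7,8}
'b' @ 7: {1,2,3,4,6,9,10,11,12}  (accept∈set)
'c' @ 8: {11,13}  (accept∈set)
final: {11,13}; accept 11 in set

Answer: ACCEPT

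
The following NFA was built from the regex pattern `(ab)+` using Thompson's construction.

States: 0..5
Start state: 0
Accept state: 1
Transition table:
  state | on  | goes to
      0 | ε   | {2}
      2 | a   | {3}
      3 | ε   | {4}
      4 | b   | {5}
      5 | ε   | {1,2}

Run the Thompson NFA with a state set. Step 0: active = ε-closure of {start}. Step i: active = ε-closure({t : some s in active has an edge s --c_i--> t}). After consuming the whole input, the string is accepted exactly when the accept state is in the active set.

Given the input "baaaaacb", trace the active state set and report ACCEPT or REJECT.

Answer: REJECT

Trace:
S₀ = ε-closure({0}) = {0,2}
'b' @ 1: {}  — dead — no transitions
rest 'aaaaacb' ignored (set empty)
after full input: {}  (accept=1 not in)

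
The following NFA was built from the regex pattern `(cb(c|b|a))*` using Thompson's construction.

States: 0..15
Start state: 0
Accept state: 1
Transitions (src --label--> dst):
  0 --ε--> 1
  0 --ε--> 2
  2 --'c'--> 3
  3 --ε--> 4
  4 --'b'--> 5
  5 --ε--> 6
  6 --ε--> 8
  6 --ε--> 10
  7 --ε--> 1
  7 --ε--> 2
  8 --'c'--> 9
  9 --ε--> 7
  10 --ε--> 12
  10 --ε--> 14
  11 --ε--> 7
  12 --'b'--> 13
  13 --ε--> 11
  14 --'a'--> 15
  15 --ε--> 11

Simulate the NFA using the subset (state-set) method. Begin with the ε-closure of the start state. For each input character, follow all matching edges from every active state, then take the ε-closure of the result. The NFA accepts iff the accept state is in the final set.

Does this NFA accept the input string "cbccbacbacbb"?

S₀ = ε-closure({0}) = {0,1,2}
'c' @ 1: {3,4}
'b' @ 2: {5,6,8,10,12,14}
'c' @ 3: {1,2,7,9}  (accept∈set)
'c' @ 4: {3,4}
'b' @ 5: {5,6,8,10,12,14}
'a' @ 6: {1,2,7,11,15}  (accept∈set)
'c' @ 7: {3,4}
'b' @ 8: {5,6,8,10,12,14}
'a' @ 9: {1,2,7,11,15}  (accept∈set)
'c' @ 10: {3,4}
'b' @ 11: {5,6,8,10,12,14}
'b' @ 12: {1,2,7,11,13}  (accept∈set)
after full input: {1,2,7,11,13}  (accept=1 in)

Answer: ACCEPT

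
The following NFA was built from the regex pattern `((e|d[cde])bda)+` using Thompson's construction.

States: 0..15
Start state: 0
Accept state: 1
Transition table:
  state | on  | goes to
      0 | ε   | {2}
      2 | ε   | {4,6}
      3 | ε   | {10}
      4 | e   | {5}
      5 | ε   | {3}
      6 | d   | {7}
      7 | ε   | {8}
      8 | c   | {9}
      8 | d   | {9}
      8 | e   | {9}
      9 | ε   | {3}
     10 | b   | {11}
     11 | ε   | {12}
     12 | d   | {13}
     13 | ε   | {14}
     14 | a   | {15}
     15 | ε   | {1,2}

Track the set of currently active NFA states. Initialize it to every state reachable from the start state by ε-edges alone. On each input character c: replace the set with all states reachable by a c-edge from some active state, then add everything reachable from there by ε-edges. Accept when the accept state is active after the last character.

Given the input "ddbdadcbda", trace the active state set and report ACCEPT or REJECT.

Answer: ACCEPT

Derivation:
initial (ε-close {0}): {0,2,4,6}
'd' @ 1: {7,8}
'd' @ 2: {3,9,10}
'b' @ 3: {11,12}
'd' @ 4: {13,14}
'a' @ 5: {1,2,4,6,15}  [accepting]
'd' @ 6: {7,8}
'c' @ 7: {3,9,10}
'b' @ 8: {11,12}
'd' @ 9: {13,14}
'a' @ 10: {1,2,4,6,15}  [accepting]
after full input: {1,2,4,6,15}  (accept=1 in)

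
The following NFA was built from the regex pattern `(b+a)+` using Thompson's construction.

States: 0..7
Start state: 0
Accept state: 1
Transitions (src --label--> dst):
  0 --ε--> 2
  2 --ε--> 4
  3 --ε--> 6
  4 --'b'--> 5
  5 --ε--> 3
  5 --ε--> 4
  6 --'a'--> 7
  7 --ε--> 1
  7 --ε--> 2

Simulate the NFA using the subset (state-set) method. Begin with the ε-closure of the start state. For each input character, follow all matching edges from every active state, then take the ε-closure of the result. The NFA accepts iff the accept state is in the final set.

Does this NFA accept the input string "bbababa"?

Answer: ACCEPT

Steps:
start: ε-closure({0}) = {0,2,4}
'b' @ 1: {3,4,5,6}
'b' @ 2: {3,4,5,6}
'a' @ 3: {1,2,4,7}  ✓accept
'b' @ 4: {3,4,5,6}
'a' @ 5: {1,2,4,7}  ✓accept
'b' @ 6: {3,4,5,6}
'a' @ 7: {1,2,4,7}  ✓accept
after full input: {1,2,4,7}  (accept=1 in)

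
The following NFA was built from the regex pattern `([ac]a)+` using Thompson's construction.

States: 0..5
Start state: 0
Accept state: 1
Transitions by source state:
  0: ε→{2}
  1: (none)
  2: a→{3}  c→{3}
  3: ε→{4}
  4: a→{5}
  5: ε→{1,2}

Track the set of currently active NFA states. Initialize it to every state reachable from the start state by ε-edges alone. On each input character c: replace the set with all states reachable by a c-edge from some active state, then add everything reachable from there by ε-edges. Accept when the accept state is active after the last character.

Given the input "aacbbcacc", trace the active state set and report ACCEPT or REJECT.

start: ε-closure({0}) = {0,2}
'a' @ 1: {3,4}
'a' @ 2: {1,2,5}  [accepting]
'c' @ 3: {3,4}
'b' @ 4: {}  — dead — no transitions
rest 'bcacc' ignored (set empty)
end set {} — state 1 not in

Answer: REJECT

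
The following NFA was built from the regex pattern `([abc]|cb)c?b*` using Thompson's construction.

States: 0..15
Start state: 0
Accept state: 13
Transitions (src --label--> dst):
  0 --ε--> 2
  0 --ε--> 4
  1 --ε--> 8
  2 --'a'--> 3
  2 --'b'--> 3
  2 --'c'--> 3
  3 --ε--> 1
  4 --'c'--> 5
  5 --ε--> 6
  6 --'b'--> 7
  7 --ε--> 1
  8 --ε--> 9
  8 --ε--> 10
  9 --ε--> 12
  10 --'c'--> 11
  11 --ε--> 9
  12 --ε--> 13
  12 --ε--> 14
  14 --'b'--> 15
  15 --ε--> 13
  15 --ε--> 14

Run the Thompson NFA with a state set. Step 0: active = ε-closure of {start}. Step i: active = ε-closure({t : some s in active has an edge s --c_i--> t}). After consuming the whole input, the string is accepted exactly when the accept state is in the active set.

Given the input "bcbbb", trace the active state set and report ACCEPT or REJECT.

start: ε-closure({0}) = {0,2,4}
'b' @ 1: {1,3,8,9,10,12,13,14}  ✓accept
'c' @ 2: {9,11,12,13,14}  ✓accept
'b' @ 3: {13,14,15}  ✓accept
'b' @ 4: {13,14,15}  ✓accept
'b' @ 5: {13,14,15}  ✓accept
end set {13,14,15} — state 13 in

Answer: ACCEPT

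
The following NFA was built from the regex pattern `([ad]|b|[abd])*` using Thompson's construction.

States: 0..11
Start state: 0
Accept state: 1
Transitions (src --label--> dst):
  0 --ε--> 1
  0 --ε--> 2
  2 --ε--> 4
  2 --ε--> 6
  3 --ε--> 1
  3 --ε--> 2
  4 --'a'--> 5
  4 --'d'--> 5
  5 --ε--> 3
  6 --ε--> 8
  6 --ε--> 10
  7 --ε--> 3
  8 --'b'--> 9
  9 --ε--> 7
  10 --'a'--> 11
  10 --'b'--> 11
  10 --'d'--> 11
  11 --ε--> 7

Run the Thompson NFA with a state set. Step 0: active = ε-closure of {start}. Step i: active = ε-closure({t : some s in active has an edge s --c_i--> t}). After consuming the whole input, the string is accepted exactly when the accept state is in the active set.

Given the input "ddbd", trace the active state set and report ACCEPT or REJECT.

Answer: ACCEPT

Steps:
start: ε-closure({0}) = {0,1,2,4,6,8,10}
'd' @ 1: {1,2,3,4,5,6,7,8,10,11}  (accept∈set)
'd' @ 2: {1,2,3,4,5,6,7,8,10,11}  (accept∈set)
'b' @ 3: {1,2,3,4,6,7,8,9,10,11}  (accept∈set)
'd' @ 4: {1,2,3,4,5,6,7,8,10,11}  (accept∈set)
end set {1,2,3,4,5,6,7,8,10,11} — state 1 in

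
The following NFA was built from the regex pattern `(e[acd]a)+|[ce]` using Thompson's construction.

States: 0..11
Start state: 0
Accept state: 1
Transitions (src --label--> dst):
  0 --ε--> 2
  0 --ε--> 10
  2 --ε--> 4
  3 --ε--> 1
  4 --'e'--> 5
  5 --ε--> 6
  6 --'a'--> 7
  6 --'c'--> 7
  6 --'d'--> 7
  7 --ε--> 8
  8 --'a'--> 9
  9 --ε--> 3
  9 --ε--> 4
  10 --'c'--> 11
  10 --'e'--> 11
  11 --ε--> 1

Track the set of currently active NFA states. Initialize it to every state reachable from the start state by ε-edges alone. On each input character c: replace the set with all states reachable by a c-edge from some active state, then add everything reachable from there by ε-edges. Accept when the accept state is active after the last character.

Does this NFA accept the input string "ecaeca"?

Answer: ACCEPT

Trace:
initial (ε-close {0}): {0,2,4,10}
'e' @ 1: {1,5,6,11}  ✓accept
'c' @ 2: {7,8}
'a' @ 3: {1,3,4,9}  ✓accept
'e' @ 4: {5,6}
'c' @ 5: {7,8}
'a' @ 6: {1,3,4,9}  ✓accept
end set {1,3,4,9} — state 1 in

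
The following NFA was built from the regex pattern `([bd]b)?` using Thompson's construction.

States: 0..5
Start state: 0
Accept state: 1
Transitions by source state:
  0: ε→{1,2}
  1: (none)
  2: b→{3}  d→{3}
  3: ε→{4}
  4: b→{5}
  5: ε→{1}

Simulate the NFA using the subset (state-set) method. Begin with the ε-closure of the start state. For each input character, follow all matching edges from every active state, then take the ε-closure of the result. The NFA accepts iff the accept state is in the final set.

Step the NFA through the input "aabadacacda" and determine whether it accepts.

start: ε-closure({0}) = {0,1,2}
'a' @ 1: {}  — no active states
rest 'abadacacda' ignored (set empty)
after full input: {}  (accept=1 not in)

Answer: REJECT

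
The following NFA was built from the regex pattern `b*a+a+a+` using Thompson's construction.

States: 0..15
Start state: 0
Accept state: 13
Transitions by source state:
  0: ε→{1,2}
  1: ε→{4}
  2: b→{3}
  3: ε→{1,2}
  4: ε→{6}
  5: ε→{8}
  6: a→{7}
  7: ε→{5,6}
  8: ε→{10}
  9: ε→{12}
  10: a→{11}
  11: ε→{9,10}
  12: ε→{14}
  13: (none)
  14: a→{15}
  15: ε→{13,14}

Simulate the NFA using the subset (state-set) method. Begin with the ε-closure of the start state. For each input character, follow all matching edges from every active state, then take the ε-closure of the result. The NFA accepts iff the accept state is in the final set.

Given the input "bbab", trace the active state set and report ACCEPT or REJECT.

S₀ = ε-closure({0}) = {0,1,2,4,6}
'b' @ 1: {1,2,3,4,6}
'b' @ 2: {1,2,3,4,6}
'a' @ 3: {5,6,7,8,10}
'b' @ 4: {}  — dead — no transitions
end set {} — state 13 not in

Answer: REJECT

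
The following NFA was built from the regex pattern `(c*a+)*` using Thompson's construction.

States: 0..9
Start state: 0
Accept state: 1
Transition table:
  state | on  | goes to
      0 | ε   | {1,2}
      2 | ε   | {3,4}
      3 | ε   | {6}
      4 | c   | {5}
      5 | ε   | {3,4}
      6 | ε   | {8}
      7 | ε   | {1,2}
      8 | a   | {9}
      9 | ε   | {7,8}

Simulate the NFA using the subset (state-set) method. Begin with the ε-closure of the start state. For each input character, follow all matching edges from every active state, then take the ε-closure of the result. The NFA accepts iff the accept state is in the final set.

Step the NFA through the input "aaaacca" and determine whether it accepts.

Answer: ACCEPT

Derivation:
S₀ = ε-closure({0}) = {0,1,2,3,4,6,8}
'a' @ 1: {1,2,3,4,6,7,8,9}  (accept∈set)
'a' @ 2: {1,2,3,4,6,7,8,9}  (accept∈set)
'a' @ 3: {1,2,3,4,6,7,8,9}  (accept∈set)
'a' @ 4: {1,2,3,4,6,7,8,9}  (accept∈set)
'c' @ 5: {3,4,5,6,8}
'c' @ 6: {3,4,5,6,8}
'a' @ 7: {1,2,3,4,6,7,8,9}  (accept∈set)
end set {1,2,3,4,6,7,8,9} — state 1 in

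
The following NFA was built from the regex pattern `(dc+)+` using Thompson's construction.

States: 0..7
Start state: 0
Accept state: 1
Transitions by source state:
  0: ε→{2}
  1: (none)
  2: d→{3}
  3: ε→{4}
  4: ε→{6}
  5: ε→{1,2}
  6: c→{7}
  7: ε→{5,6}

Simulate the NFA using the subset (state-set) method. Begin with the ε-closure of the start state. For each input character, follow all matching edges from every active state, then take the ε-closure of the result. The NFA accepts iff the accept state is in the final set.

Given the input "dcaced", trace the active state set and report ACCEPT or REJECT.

Answer: REJECT

Steps:
initial (ε-close {0}): {0,2}
'd' @ 1: {3,4,6}
'c' @ 2: {1,2,5,6,7}  (accept∈set)
'a' @ 3: {}  — no active states
rest 'ced' ignored (set empty)
final: {}; accept 1 not in set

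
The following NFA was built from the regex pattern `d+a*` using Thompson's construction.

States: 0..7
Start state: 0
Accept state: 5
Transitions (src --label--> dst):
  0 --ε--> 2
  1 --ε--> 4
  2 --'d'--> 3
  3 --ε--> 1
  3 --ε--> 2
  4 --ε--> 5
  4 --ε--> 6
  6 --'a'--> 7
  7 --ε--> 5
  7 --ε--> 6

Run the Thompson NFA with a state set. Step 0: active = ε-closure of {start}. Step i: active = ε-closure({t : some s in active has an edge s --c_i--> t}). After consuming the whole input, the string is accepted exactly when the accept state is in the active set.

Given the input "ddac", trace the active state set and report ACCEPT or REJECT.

initial (ε-close {0}): {0,2}
'd' @ 1: {1,2,3,4,5,6}  [accepting]
'd' @ 2: {1,2,3,4,5,6}  [accepting]
'a' @ 3: {5,6,7}  [accepting]
'c' @ 4: {}  — dead — no transitions
final: {}; accept 5 not in set

Answer: REJECT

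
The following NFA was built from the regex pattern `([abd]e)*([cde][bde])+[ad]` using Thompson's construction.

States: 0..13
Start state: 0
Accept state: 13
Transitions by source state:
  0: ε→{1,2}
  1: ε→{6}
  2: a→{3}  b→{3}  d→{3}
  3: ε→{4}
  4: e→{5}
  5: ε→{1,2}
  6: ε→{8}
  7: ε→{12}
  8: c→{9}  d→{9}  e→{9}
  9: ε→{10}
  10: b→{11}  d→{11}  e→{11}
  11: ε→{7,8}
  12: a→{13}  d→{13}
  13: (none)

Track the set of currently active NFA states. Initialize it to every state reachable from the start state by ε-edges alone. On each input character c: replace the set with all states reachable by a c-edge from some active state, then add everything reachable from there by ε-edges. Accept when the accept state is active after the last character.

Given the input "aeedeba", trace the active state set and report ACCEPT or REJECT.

S₀ = ε-closure({0}) = {0,1,2,6,8}
'a' @ 1: {3,4}
'e' @ 2: {1,2,5,6,8}
'e' @ 3: {9,10}
'd' @ 4: {7,8,11,12}
'e' @ 5: {9,10}
'b' @ 6: {7,8,11,12}
'a' @ 7: {13}  [accepting]
after full input: {13}  (accept=13 in)

Answer: ACCEPT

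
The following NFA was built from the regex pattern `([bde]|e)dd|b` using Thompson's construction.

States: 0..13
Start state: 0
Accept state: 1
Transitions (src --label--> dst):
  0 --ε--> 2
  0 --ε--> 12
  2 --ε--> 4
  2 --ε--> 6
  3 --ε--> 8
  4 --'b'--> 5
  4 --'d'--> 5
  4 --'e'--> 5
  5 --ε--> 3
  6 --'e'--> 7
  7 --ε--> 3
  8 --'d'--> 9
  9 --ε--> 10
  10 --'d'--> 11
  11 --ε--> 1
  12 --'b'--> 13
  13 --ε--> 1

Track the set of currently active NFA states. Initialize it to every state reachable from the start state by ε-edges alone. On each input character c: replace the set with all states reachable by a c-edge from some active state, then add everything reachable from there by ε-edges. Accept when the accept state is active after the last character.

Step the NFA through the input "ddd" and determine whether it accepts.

S₀ = ε-closure({0}) = {0,2,4,6,12}
'd' @ 1: {3,5,8}
'd' @ 2: {9,10}
'd' @ 3: {1,11}  [accepting]
after full input: {1,11}  (accept=1 in)

Answer: ACCEPT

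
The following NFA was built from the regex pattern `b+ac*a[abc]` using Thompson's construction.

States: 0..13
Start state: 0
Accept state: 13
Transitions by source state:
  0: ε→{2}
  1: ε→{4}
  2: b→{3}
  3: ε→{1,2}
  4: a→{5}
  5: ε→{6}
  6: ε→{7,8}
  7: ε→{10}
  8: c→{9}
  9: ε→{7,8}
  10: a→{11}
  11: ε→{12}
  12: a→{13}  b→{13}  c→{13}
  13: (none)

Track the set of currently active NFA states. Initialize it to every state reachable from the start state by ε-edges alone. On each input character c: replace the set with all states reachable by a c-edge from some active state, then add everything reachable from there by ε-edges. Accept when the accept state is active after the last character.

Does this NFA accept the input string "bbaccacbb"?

Answer: REJECT

Steps:
S₀ = ε-closure({0}) = {0,2}
'b' @ 1: {1,2,3,4}
'b' @ 2: {1,2,3,4}
'a' @ 3: {5,6,7,8,10}
'c' @ 4: {7,8,9,10}
'c' @ 5: {7,8,9,10}
'a' @ 6: {11,12}
'c' @ 7: {13}  (accept∈set)
'b' @ 8: {}  — state set empty
rest 'b' ignored (set empty)
after full input: {}  (accept=13 not in)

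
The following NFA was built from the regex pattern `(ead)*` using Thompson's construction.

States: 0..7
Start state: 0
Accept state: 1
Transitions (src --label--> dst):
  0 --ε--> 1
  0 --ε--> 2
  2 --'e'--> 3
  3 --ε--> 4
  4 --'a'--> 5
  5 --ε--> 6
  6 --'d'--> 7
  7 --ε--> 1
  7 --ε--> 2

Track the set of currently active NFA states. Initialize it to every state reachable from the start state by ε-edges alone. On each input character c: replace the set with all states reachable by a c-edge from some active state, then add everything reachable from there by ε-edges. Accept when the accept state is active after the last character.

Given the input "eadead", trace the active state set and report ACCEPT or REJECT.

start: ε-closure({0}) = {0,1,2}
'e' @ 1: {3,4}
'a' @ 2: {5,6}
'd' @ 3: {1,2,7}  ✓accept
'e' @ 4: {3,4}
'a' @ 5: {5,6}
'd' @ 6: {1,2,7}  ✓accept
end set {1,2,7} — state 1 in

Answer: ACCEPT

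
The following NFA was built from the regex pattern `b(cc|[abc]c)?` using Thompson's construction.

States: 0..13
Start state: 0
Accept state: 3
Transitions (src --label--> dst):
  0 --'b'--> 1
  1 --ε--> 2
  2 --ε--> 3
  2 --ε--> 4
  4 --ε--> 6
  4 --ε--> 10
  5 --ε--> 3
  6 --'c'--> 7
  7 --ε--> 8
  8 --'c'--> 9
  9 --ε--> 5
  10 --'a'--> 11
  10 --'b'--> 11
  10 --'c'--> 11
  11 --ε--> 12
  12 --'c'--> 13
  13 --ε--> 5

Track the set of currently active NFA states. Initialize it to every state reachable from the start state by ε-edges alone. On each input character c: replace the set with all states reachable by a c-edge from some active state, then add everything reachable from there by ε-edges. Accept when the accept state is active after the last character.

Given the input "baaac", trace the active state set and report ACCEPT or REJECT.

Answer: REJECT

Trace:
initial (ε-close {0}): {0}
'b' @ 1: {1,2,3,4,6,10}  (accept∈set)
'a' @ 2: {11,12}
'a' @ 3: {}  — no active states
rest 'ac' ignored (set empty)
final: {}; accept 3 not in set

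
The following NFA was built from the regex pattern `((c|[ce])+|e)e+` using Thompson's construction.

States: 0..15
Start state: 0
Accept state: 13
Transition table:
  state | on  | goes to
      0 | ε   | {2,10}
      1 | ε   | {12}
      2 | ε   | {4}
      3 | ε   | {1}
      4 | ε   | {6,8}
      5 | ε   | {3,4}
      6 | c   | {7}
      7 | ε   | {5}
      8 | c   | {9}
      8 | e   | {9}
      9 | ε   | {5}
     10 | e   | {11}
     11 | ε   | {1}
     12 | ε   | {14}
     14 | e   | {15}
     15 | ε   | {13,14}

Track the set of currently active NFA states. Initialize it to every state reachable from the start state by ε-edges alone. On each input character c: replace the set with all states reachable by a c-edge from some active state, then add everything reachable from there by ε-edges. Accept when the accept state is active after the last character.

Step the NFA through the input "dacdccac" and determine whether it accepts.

Answer: REJECT

Derivation:
initial (ε-close {0}): {0,2,4,6,8,10}
'd' @ 1: {}  — no active states
rest 'acdccac' ignored (set empty)
end set {} — state 13 not in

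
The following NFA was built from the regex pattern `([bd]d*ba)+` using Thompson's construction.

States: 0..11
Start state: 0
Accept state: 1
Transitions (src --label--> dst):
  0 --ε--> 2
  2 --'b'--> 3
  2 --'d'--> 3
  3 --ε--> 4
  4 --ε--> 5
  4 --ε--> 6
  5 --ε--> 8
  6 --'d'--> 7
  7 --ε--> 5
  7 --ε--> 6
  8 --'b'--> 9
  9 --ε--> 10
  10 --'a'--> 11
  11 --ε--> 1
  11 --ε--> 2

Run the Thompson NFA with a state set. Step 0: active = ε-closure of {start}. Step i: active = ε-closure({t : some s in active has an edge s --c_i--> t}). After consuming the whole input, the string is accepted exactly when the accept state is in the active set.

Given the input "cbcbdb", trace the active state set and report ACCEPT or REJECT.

initial (ε-close {0}): {0,2}
'c' @ 1: {}  — state set empty
rest 'bcbdb' ignored (set empty)
after full input: {}  (accept=1 not in)

Answer: REJECT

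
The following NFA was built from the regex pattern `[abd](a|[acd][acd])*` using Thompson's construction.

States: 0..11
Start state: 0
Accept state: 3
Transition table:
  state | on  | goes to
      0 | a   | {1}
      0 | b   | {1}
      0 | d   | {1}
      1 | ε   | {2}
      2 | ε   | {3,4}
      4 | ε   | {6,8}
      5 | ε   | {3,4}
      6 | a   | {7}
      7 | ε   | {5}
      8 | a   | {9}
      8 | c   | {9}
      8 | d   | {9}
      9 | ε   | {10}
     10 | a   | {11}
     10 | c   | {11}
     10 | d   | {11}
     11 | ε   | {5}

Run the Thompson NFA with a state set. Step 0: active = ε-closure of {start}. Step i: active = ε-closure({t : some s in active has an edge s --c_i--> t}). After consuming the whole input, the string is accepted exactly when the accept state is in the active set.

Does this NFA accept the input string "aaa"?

S₀ = ε-closure({0}) = {0}
'a' @ 1: {1,2,3,4,6,8}  [accepting]
'a' @ 2: {3,4,5,6,7,8,9,10}  [accepting]
'a' @ 3: {3,4,5,6,7,8,9,10,11}  [accepting]
after full input: {3,4,5,6,7,8,9,10,11}  (accept=3 in)

Answer: ACCEPT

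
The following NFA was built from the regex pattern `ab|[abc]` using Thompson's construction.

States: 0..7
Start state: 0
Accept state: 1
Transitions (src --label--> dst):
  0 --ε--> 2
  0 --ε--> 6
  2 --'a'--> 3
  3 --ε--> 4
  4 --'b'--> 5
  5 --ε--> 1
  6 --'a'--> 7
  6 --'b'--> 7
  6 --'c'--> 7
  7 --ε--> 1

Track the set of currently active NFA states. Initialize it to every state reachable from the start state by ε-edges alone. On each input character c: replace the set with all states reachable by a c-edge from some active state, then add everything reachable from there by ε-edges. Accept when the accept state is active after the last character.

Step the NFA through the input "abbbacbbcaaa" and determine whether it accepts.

start: ε-closure({0}) = {0,2,6}
'a' @ 1: {1,3,4,7}  (accept∈set)
'b' @ 2: {1,5}  (accept∈set)
'b' @ 3: {}  — no active states
rest 'bacbbcaaa' ignored (set empty)
end set {} — state 1 not in

Answer: REJECT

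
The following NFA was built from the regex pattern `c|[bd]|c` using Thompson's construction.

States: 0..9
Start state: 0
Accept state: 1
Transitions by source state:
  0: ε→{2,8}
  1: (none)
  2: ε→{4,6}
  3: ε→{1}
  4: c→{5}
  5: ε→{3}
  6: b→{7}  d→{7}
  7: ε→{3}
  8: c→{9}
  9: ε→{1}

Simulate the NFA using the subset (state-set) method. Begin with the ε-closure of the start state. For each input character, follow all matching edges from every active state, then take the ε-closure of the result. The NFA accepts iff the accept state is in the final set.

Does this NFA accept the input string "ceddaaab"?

S₀ = ε-closure({0}) = {0,2,4,6,8}
'c' @ 1: {1,3,5,9}  ✓accept
'e' @ 2: {}  — state set empty
rest 'ddaaab' ignored (set empty)
after full input: {}  (accept=1 not in)

Answer: REJECT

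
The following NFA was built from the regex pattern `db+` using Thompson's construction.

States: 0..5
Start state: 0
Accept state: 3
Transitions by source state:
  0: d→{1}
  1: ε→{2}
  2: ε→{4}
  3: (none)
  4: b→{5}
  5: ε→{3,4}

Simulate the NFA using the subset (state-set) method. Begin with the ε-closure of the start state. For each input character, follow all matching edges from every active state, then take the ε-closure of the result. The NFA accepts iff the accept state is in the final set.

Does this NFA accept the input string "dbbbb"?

Answer: ACCEPT

Trace:
initial (ε-close {0}): {0}
'd' @ 1: {1,2,4}
'b' @ 2: {3,4,5}  (accept∈set)
'b' @ 3: {3,4,5}  (accept∈set)
'b' @ 4: {3,4,5}  (accept∈set)
'b' @ 5: {3,4,5}  (accept∈set)
after full input: {3,4,5}  (accept=3 in)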